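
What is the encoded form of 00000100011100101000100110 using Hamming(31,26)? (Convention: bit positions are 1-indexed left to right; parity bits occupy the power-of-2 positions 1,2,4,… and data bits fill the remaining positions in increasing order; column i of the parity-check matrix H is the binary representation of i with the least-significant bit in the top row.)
Codeword c = d · G (mod 2), d = 00000100011100101000100110:
  c[0] = d·G[:,0] = (00000100011100101000100110)·(11011010101101010101010101) mod 2 = 0+0+0+0+0+0+0+0+0+0+1+1+0+0+0+0+0+0+0+0+0+0+0+1+0+0 mod 2 = 1
  c[1] = d·G[:,1] = (00000100011100101000100110)·(10110110011011001100110011) mod 2 = 0+0+0+0+0+1+0+0+0+1+1+0+0+0+0+0+1+0+0+0+1+0+0+0+1+0 mod 2 = 0
  c[2] = d·G[:,2] = (00000100011100101000100110)·(10000000000000000000000000) mod 2 = 0+0+0+0+0+0+0+0+0+0+0+0+0+0+0+0+0+0+0+0+0+0+0+0+0+0 mod 2 = 0
  c[3] = d·G[:,3] = (00000100011100101000100110)·(01110001111000111100001111) mod 2 = 0+0+0+0+0+0+0+0+0+1+1+0+0+0+1+0+1+0+0+0+0+0+0+1+1+0 mod 2 = 0
  c[4] = d·G[:,4] = (00000100011100101000100110)·(01000000000000000000000000) mod 2 = 0+0+0+0+0+0+0+0+0+0+0+0+0+0+0+0+0+0+0+0+0+0+0+0+0+0 mod 2 = 0
  c[5] = d·G[:,5] = (00000100011100101000100110)·(00100000000000000000000000) mod 2 = 0+0+0+0+0+0+0+0+0+0+0+0+0+0+0+0+0+0+0+0+0+0+0+0+0+0 mod 2 = 0
  c[6] = d·G[:,6] = (00000100011100101000100110)·(00010000000000000000000000) mod 2 = 0+0+0+0+0+0+0+0+0+0+0+0+0+0+0+0+0+0+0+0+0+0+0+0+0+0 mod 2 = 0
  c[7] = d·G[:,7] = (00000100011100101000100110)·(00001111111000000011111111) mod 2 = 0+0+0+0+0+1+0+0+0+1+1+0+0+0+0+0+0+0+0+0+1+0+0+1+1+0 mod 2 = 0
  c[8] = d·G[:,8] = (00000100011100101000100110)·(00001000000000000000000000) mod 2 = 0+0+0+0+0+0+0+0+0+0+0+0+0+0+0+0+0+0+0+0+0+0+0+0+0+0 mod 2 = 0
  c[9] = d·G[:,9] = (00000100011100101000100110)·(00000100000000000000000000) mod 2 = 0+0+0+0+0+1+0+0+0+0+0+0+0+0+0+0+0+0+0+0+0+0+0+0+0+0 mod 2 = 1
  c[10] = d·G[:,10] = (00000100011100101000100110)·(00000010000000000000000000) mod 2 = 0+0+0+0+0+0+0+0+0+0+0+0+0+0+0+0+0+0+0+0+0+0+0+0+0+0 mod 2 = 0
  c[11] = d·G[:,11] = (00000100011100101000100110)·(00000001000000000000000000) mod 2 = 0+0+0+0+0+0+0+0+0+0+0+0+0+0+0+0+0+0+0+0+0+0+0+0+0+0 mod 2 = 0
  c[12] = d·G[:,12] = (00000100011100101000100110)·(00000000100000000000000000) mod 2 = 0+0+0+0+0+0+0+0+0+0+0+0+0+0+0+0+0+0+0+0+0+0+0+0+0+0 mod 2 = 0
  c[13] = d·G[:,13] = (00000100011100101000100110)·(00000000010000000000000000) mod 2 = 0+0+0+0+0+0+0+0+0+1+0+0+0+0+0+0+0+0+0+0+0+0+0+0+0+0 mod 2 = 1
  c[14] = d·G[:,14] = (00000100011100101000100110)·(00000000001000000000000000) mod 2 = 0+0+0+0+0+0+0+0+0+0+1+0+0+0+0+0+0+0+0+0+0+0+0+0+0+0 mod 2 = 1
  c[15] = d·G[:,15] = (00000100011100101000100110)·(00000000000111111111111111) mod 2 = 0+0+0+0+0+0+0+0+0+0+0+1+0+0+1+0+1+0+0+0+1+0+0+1+1+0 mod 2 = 0
  c[16] = d·G[:,16] = (00000100011100101000100110)·(00000000000100000000000000) mod 2 = 0+0+0+0+0+0+0+0+0+0+0+1+0+0+0+0+0+0+0+0+0+0+0+0+0+0 mod 2 = 1
  c[17] = d·G[:,17] = (00000100011100101000100110)·(00000000000010000000000000) mod 2 = 0+0+0+0+0+0+0+0+0+0+0+0+0+0+0+0+0+0+0+0+0+0+0+0+0+0 mod 2 = 0
  c[18] = d·G[:,18] = (00000100011100101000100110)·(00000000000001000000000000) mod 2 = 0+0+0+0+0+0+0+0+0+0+0+0+0+0+0+0+0+0+0+0+0+0+0+0+0+0 mod 2 = 0
  c[19] = d·G[:,19] = (00000100011100101000100110)·(00000000000000100000000000) mod 2 = 0+0+0+0+0+0+0+0+0+0+0+0+0+0+1+0+0+0+0+0+0+0+0+0+0+0 mod 2 = 1
  c[20] = d·G[:,20] = (00000100011100101000100110)·(00000000000000010000000000) mod 2 = 0+0+0+0+0+0+0+0+0+0+0+0+0+0+0+0+0+0+0+0+0+0+0+0+0+0 mod 2 = 0
  c[21] = d·G[:,21] = (00000100011100101000100110)·(00000000000000001000000000) mod 2 = 0+0+0+0+0+0+0+0+0+0+0+0+0+0+0+0+1+0+0+0+0+0+0+0+0+0 mod 2 = 1
  c[22] = d·G[:,22] = (00000100011100101000100110)·(00000000000000000100000000) mod 2 = 0+0+0+0+0+0+0+0+0+0+0+0+0+0+0+0+0+0+0+0+0+0+0+0+0+0 mod 2 = 0
  c[23] = d·G[:,23] = (00000100011100101000100110)·(00000000000000000010000000) mod 2 = 0+0+0+0+0+0+0+0+0+0+0+0+0+0+0+0+0+0+0+0+0+0+0+0+0+0 mod 2 = 0
  c[24] = d·G[:,24] = (00000100011100101000100110)·(00000000000000000001000000) mod 2 = 0+0+0+0+0+0+0+0+0+0+0+0+0+0+0+0+0+0+0+0+0+0+0+0+0+0 mod 2 = 0
  c[25] = d·G[:,25] = (00000100011100101000100110)·(00000000000000000000100000) mod 2 = 0+0+0+0+0+0+0+0+0+0+0+0+0+0+0+0+0+0+0+0+1+0+0+0+0+0 mod 2 = 1
  c[26] = d·G[:,26] = (00000100011100101000100110)·(00000000000000000000010000) mod 2 = 0+0+0+0+0+0+0+0+0+0+0+0+0+0+0+0+0+0+0+0+0+0+0+0+0+0 mod 2 = 0
  c[27] = d·G[:,27] = (00000100011100101000100110)·(00000000000000000000001000) mod 2 = 0+0+0+0+0+0+0+0+0+0+0+0+0+0+0+0+0+0+0+0+0+0+0+0+0+0 mod 2 = 0
  c[28] = d·G[:,28] = (00000100011100101000100110)·(00000000000000000000000100) mod 2 = 0+0+0+0+0+0+0+0+0+0+0+0+0+0+0+0+0+0+0+0+0+0+0+1+0+0 mod 2 = 1
  c[29] = d·G[:,29] = (00000100011100101000100110)·(00000000000000000000000010) mod 2 = 0+0+0+0+0+0+0+0+0+0+0+0+0+0+0+0+0+0+0+0+0+0+0+0+1+0 mod 2 = 1
  c[30] = d·G[:,30] = (00000100011100101000100110)·(00000000000000000000000001) mod 2 = 0+0+0+0+0+0+0+0+0+0+0+0+0+0+0+0+0+0+0+0+0+0+0+0+0+0 mod 2 = 0
Codeword = 1000000001000110100101000100110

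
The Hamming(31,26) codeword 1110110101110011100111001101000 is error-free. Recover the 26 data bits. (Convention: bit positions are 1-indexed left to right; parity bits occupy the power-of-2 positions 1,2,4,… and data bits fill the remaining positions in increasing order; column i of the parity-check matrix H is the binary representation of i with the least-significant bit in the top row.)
Parity bits occupy power-of-2 positions; data bits are at positions {3,5,6,7,9,10,11,12,13,14,15,17,18,19,20,21,22,23,24,25,26,27,28,29,30,31} (1-indexed).
Extract: c[3]=1 c[5]=1 c[6]=1 c[7]=0 c[9]=0 c[10]=1 c[11]=1 c[12]=1 c[13]=0 c[14]=0 c[15]=1 c[17]=1 c[18]=0 c[19]=0 c[20]=1 c[21]=1 c[22]=1 c[23]=0 c[24]=0 c[25]=1 c[26]=1 c[27]=0 c[28]=1 c[29]=0 c[30]=0 c[31]=0
Data = 11100111001100111001101000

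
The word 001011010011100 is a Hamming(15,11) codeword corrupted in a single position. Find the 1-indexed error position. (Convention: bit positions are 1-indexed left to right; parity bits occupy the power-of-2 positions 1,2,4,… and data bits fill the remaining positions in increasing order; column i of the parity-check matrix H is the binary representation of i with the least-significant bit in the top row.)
Syndrome s = H · r^T (mod 2), r = 001011010011100:
  s[0] = (101010101010101)·(001011010011100) mod 2 = 0+0+1+0+1+0+0+0+0+0+1+0+1+0+0 mod 2 = 0
  s[1] = (011001100110011)·(001011010011100) mod 2 = 0+0+1+0+0+1+0+0+0+0+1+0+0+0+0 mod 2 = 1
  s[2] = (000111100001111)·(001011010011100) mod 2 = 0+0+0+0+1+1+0+0+0+0+0+1+1+0+0 mod 2 = 0
  s[3] = (000000011111111)·(001011010011100) mod 2 = 0+0+0+0+0+0+0+1+0+0+1+1+1+0+0 mod 2 = 0
Syndrome = 0100
Column i of H is the binary representation of i, so the syndrome is the binary index of the flipped bit.
Read s = 0100 with s[0] as LSB: 0·2^0 + 1·2^1 + 0·2^2 + 0·2^3 = 2.
Error is at bit position 2.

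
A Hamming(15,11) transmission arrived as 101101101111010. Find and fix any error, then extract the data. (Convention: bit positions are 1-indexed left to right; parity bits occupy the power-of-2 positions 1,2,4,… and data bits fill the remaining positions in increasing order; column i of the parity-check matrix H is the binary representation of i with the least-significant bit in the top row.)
Syndrome s = H · r^T (mod 2), r = 101101101111010:
  s[0] = (101010101010101)·(101101101111010) mod 2 = 1+0+1+0+0+0+1+0+1+0+1+0+0+0+0 mod 2 = 1
  s[1] = (011001100110011)·(101101101111010) mod 2 = 0+0+1+0+0+1+1+0+0+1+1+0+0+1+0 mod 2 = 0
  s[2] = (000111100001111)·(101101101111010) mod 2 = 0+0+0+1+0+1+1+0+0+0+0+1+0+1+0 mod 2 = 1
  s[3] = (000000011111111)·(101101101111010) mod 2 = 0+0+0+0+0+0+0+0+1+1+1+1+0+1+0 mod 2 = 1
Syndrome = 1011
Column 13 of H equals this syndrome → error at bit 13 (1-indexed).
Flip bit 13: 101101101111010 → 101101101111110
Extract data bits at positions {3,5,6,7,9,10,11,12,13,14,15}: 10111111110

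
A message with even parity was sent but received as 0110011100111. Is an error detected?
Sum of received bits: 0+1+1+0+0+1+1+1+0+0+1+1+1 = 8; 8 mod 2 = 0. Result is 0 → no error detected.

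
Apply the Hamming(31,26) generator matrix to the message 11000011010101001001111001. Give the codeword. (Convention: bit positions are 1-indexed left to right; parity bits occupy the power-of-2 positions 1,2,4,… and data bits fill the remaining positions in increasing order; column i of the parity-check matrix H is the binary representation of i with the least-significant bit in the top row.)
Codeword c = d · G (mod 2), d = 11000011010101001001111001:
  c[0] = d·G[:,0] = (11000011010101001001111001)·(11011010101101010101010101) mod 2 = 1+1+0+0+0+0+1+0+0+0+0+1+0+1+0+0+0+0+0+1+0+1+0+0+0+1 mod 2 = 0
  c[1] = d·G[:,1] = (11000011010101001001111001)·(10110110011011001100110011) mod 2 = 1+0+0+0+0+0+1+0+0+1+0+0+0+1+0+0+1+0+0+0+1+1+0+0+0+1 mod 2 = 0
  c[2] = d·G[:,2] = (11000011010101001001111001)·(10000000000000000000000000) mod 2 = 1+0+0+0+0+0+0+0+0+0+0+0+0+0+0+0+0+0+0+0+0+0+0+0+0+0 mod 2 = 1
  c[3] = d·G[:,3] = (11000011010101001001111001)·(01110001111000111100001111) mod 2 = 0+1+0+0+0+0+0+1+0+1+0+0+0+0+0+0+1+0+0+0+0+0+1+0+0+1 mod 2 = 0
  c[4] = d·G[:,4] = (11000011010101001001111001)·(01000000000000000000000000) mod 2 = 0+1+0+0+0+0+0+0+0+0+0+0+0+0+0+0+0+0+0+0+0+0+0+0+0+0 mod 2 = 1
  c[5] = d·G[:,5] = (11000011010101001001111001)·(00100000000000000000000000) mod 2 = 0+0+0+0+0+0+0+0+0+0+0+0+0+0+0+0+0+0+0+0+0+0+0+0+0+0 mod 2 = 0
  c[6] = d·G[:,6] = (11000011010101001001111001)·(00010000000000000000000000) mod 2 = 0+0+0+0+0+0+0+0+0+0+0+0+0+0+0+0+0+0+0+0+0+0+0+0+0+0 mod 2 = 0
  c[7] = d·G[:,7] = (11000011010101001001111001)·(00001111111000000011111111) mod 2 = 0+0+0+0+0+0+1+1+0+1+0+0+0+0+0+0+0+0+0+1+1+1+1+0+0+1 mod 2 = 0
  c[8] = d·G[:,8] = (11000011010101001001111001)·(00001000000000000000000000) mod 2 = 0+0+0+0+0+0+0+0+0+0+0+0+0+0+0+0+0+0+0+0+0+0+0+0+0+0 mod 2 = 0
  c[9] = d·G[:,9] = (11000011010101001001111001)·(00000100000000000000000000) mod 2 = 0+0+0+0+0+0+0+0+0+0+0+0+0+0+0+0+0+0+0+0+0+0+0+0+0+0 mod 2 = 0
  c[10] = d·G[:,10] = (11000011010101001001111001)·(00000010000000000000000000) mod 2 = 0+0+0+0+0+0+1+0+0+0+0+0+0+0+0+0+0+0+0+0+0+0+0+0+0+0 mod 2 = 1
  c[11] = d·G[:,11] = (11000011010101001001111001)·(00000001000000000000000000) mod 2 = 0+0+0+0+0+0+0+1+0+0+0+0+0+0+0+0+0+0+0+0+0+0+0+0+0+0 mod 2 = 1
  c[12] = d·G[:,12] = (11000011010101001001111001)·(00000000100000000000000000) mod 2 = 0+0+0+0+0+0+0+0+0+0+0+0+0+0+0+0+0+0+0+0+0+0+0+0+0+0 mod 2 = 0
  c[13] = d·G[:,13] = (11000011010101001001111001)·(00000000010000000000000000) mod 2 = 0+0+0+0+0+0+0+0+0+1+0+0+0+0+0+0+0+0+0+0+0+0+0+0+0+0 mod 2 = 1
  c[14] = d·G[:,14] = (11000011010101001001111001)·(00000000001000000000000000) mod 2 = 0+0+0+0+0+0+0+0+0+0+0+0+0+0+0+0+0+0+0+0+0+0+0+0+0+0 mod 2 = 0
  c[15] = d·G[:,15] = (11000011010101001001111001)·(00000000000111111111111111) mod 2 = 0+0+0+0+0+0+0+0+0+0+0+1+0+1+0+0+1+0+0+1+1+1+1+0+0+1 mod 2 = 0
  c[16] = d·G[:,16] = (11000011010101001001111001)·(00000000000100000000000000) mod 2 = 0+0+0+0+0+0+0+0+0+0+0+1+0+0+0+0+0+0+0+0+0+0+0+0+0+0 mod 2 = 1
  c[17] = d·G[:,17] = (11000011010101001001111001)·(00000000000010000000000000) mod 2 = 0+0+0+0+0+0+0+0+0+0+0+0+0+0+0+0+0+0+0+0+0+0+0+0+0+0 mod 2 = 0
  c[18] = d·G[:,18] = (11000011010101001001111001)·(00000000000001000000000000) mod 2 = 0+0+0+0+0+0+0+0+0+0+0+0+0+1+0+0+0+0+0+0+0+0+0+0+0+0 mod 2 = 1
  c[19] = d·G[:,19] = (11000011010101001001111001)·(00000000000000100000000000) mod 2 = 0+0+0+0+0+0+0+0+0+0+0+0+0+0+0+0+0+0+0+0+0+0+0+0+0+0 mod 2 = 0
  c[20] = d·G[:,20] = (11000011010101001001111001)·(00000000000000010000000000) mod 2 = 0+0+0+0+0+0+0+0+0+0+0+0+0+0+0+0+0+0+0+0+0+0+0+0+0+0 mod 2 = 0
  c[21] = d·G[:,21] = (11000011010101001001111001)·(00000000000000001000000000) mod 2 = 0+0+0+0+0+0+0+0+0+0+0+0+0+0+0+0+1+0+0+0+0+0+0+0+0+0 mod 2 = 1
  c[22] = d·G[:,22] = (11000011010101001001111001)·(00000000000000000100000000) mod 2 = 0+0+0+0+0+0+0+0+0+0+0+0+0+0+0+0+0+0+0+0+0+0+0+0+0+0 mod 2 = 0
  c[23] = d·G[:,23] = (11000011010101001001111001)·(00000000000000000010000000) mod 2 = 0+0+0+0+0+0+0+0+0+0+0+0+0+0+0+0+0+0+0+0+0+0+0+0+0+0 mod 2 = 0
  c[24] = d·G[:,24] = (11000011010101001001111001)·(00000000000000000001000000) mod 2 = 0+0+0+0+0+0+0+0+0+0+0+0+0+0+0+0+0+0+0+1+0+0+0+0+0+0 mod 2 = 1
  c[25] = d·G[:,25] = (11000011010101001001111001)·(00000000000000000000100000) mod 2 = 0+0+0+0+0+0+0+0+0+0+0+0+0+0+0+0+0+0+0+0+1+0+0+0+0+0 mod 2 = 1
  c[26] = d·G[:,26] = (11000011010101001001111001)·(00000000000000000000010000) mod 2 = 0+0+0+0+0+0+0+0+0+0+0+0+0+0+0+0+0+0+0+0+0+1+0+0+0+0 mod 2 = 1
  c[27] = d·G[:,27] = (11000011010101001001111001)·(00000000000000000000001000) mod 2 = 0+0+0+0+0+0+0+0+0+0+0+0+0+0+0+0+0+0+0+0+0+0+1+0+0+0 mod 2 = 1
  c[28] = d·G[:,28] = (11000011010101001001111001)·(00000000000000000000000100) mod 2 = 0+0+0+0+0+0+0+0+0+0+0+0+0+0+0+0+0+0+0+0+0+0+0+0+0+0 mod 2 = 0
  c[29] = d·G[:,29] = (11000011010101001001111001)·(00000000000000000000000010) mod 2 = 0+0+0+0+0+0+0+0+0+0+0+0+0+0+0+0+0+0+0+0+0+0+0+0+0+0 mod 2 = 0
  c[30] = d·G[:,30] = (11000011010101001001111001)·(00000000000000000000000001) mod 2 = 0+0+0+0+0+0+0+0+0+0+0+0+0+0+0+0+0+0+0+0+0+0+0+0+0+1 mod 2 = 1
Codeword = 0010100000110100101001001111001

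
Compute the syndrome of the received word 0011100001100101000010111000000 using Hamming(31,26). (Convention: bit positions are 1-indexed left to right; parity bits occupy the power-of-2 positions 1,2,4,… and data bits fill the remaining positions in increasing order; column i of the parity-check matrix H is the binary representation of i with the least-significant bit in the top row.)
Syndrome s = H · r^T (mod 2), r = 0011100001100101000010111000000:
  s[0] = (1010101010101010101010101010101)·(0011100001100101000010111000000) mod 2 = 0+0+1+0+1+0+0+0+0+0+1+0+0+0+0+0+0+0+0+0+1+0+1+0+1+0+0+0+0+0+0 mod 2 = 0
  s[1] = (0110011001100110011001100110011)·(0011100001100101000010111000000) mod 2 = 0+0+1+0+0+0+0+0+0+1+1+0+0+1+0+0+0+0+0+0+0+0+1+0+0+0+0+0+0+0+0 mod 2 = 1
  s[2] = (0001111000011110000111100001111)·(0011100001100101000010111000000) mod 2 = 0+0+0+1+1+0+0+0+0+0+0+0+0+1+0+0+0+0+0+0+1+0+1+0+0+0+0+0+0+0+0 mod 2 = 1
  s[3] = (0000000111111110000000011111111)·(0011100001100101000010111000000) mod 2 = 0+0+0+0+0+0+0+0+0+1+1+0+0+1+0+0+0+0+0+0+0+0+0+1+1+0+0+0+0+0+0 mod 2 = 1
  s[4] = (0000000000000001111111111111111)·(0011100001100101000010111000000) mod 2 = 0+0+0+0+0+0+0+0+0+0+0+0+0+0+0+1+0+0+0+0+1+0+1+1+1+0+0+0+0+0+0 mod 2 = 1
Syndrome = 01111
Non-zero syndrome: error at position 30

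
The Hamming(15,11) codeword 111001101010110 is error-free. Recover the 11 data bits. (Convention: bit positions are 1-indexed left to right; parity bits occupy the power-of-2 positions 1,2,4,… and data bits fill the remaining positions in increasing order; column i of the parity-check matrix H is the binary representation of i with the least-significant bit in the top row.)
Parity bits occupy power-of-2 positions; data bits are at positions {3,5,6,7,9,10,11,12,13,14,15} (1-indexed).
Extract: c[3]=1 c[5]=0 c[6]=1 c[7]=1 c[9]=1 c[10]=0 c[11]=1 c[12]=0 c[13]=1 c[14]=1 c[15]=0
Data = 10111010110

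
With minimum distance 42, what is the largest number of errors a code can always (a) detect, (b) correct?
(a) Detection requires d_min ≥ e+1, so e ≤ d_min − 1 = 41.
(b) Correction requires d_min ≥ 2t+1, so t ≤ ⌊(d_min − 1)/2⌋ = ⌊41/2⌋ = 20.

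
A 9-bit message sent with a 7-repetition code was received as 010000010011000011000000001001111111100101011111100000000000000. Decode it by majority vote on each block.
Split into 7-bit blocks and majority-vote each:
  block 1 = 0100000: 1 ones, 6 zeros → 0
  block 2 = 1001100: 3 ones, 4 zeros → 0
  block 3 = 0011000: 2 ones, 5 zeros → 0
  block 4 = 0000010: 1 ones, 6 zeros → 0
  block 5 = 0111111: 6 ones, 1 zeros → 1
  block 6 = 1100101: 4 ones, 3 zeros → 1
  block 7 = 0111111: 6 ones, 1 zeros → 1
  block 8 = 0000000: 0 ones, 7 zeros → 0
  block 9 = 0000000: 0 ones, 7 zeros → 0
Decoded = 000011100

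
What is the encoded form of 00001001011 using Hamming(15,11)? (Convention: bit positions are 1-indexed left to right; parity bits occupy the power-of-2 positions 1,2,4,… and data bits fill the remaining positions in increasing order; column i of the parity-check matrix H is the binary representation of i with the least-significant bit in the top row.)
Codeword c = d · G (mod 2), d = 00001001011:
  c[0] = d·G[:,0] = (00001001011)·(11011010101) mod 2 = 0+0+0+0+1+0+0+0+0+0+1 mod 2 = 0
  c[1] = d·G[:,1] = (00001001011)·(10110110011) mod 2 = 0+0+0+0+0+0+0+0+0+1+1 mod 2 = 0
  c[2] = d·G[:,2] = (00001001011)·(10000000000) mod 2 = 0+0+0+0+0+0+0+0+0+0+0 mod 2 = 0
  c[3] = d·G[:,3] = (00001001011)·(01110001111) mod 2 = 0+0+0+0+0+0+0+1+0+1+1 mod 2 = 1
  c[4] = d·G[:,4] = (00001001011)·(01000000000) mod 2 = 0+0+0+0+0+0+0+0+0+0+0 mod 2 = 0
  c[5] = d·G[:,5] = (00001001011)·(00100000000) mod 2 = 0+0+0+0+0+0+0+0+0+0+0 mod 2 = 0
  c[6] = d·G[:,6] = (00001001011)·(00010000000) mod 2 = 0+0+0+0+0+0+0+0+0+0+0 mod 2 = 0
  c[7] = d·G[:,7] = (00001001011)·(00001111111) mod 2 = 0+0+0+0+1+0+0+1+0+1+1 mod 2 = 0
  c[8] = d·G[:,8] = (00001001011)·(00001000000) mod 2 = 0+0+0+0+1+0+0+0+0+0+0 mod 2 = 1
  c[9] = d·G[:,9] = (00001001011)·(00000100000) mod 2 = 0+0+0+0+0+0+0+0+0+0+0 mod 2 = 0
  c[10] = d·G[:,10] = (00001001011)·(00000010000) mod 2 = 0+0+0+0+0+0+0+0+0+0+0 mod 2 = 0
  c[11] = d·G[:,11] = (00001001011)·(00000001000) mod 2 = 0+0+0+0+0+0+0+1+0+0+0 mod 2 = 1
  c[12] = d·G[:,12] = (00001001011)·(00000000100) mod 2 = 0+0+0+0+0+0+0+0+0+0+0 mod 2 = 0
  c[13] = d·G[:,13] = (00001001011)·(00000000010) mod 2 = 0+0+0+0+0+0+0+0+0+1+0 mod 2 = 1
  c[14] = d·G[:,14] = (00001001011)·(00000000001) mod 2 = 0+0+0+0+0+0+0+0+0+0+1 mod 2 = 1
Codeword = 000100001001011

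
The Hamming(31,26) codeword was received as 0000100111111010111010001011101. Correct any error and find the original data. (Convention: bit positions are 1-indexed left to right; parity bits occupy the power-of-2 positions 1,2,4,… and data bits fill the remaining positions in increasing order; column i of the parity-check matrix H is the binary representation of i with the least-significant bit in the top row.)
Syndrome s = H · r^T (mod 2), r = 0000100111111010111010001011101:
  s[0] = (1010101010101010101010101010101)·(0000100111111010111010001011101) mod 2 = 0+0+0+0+1+0+0+0+1+0+1+0+1+0+1+0+1+0+1+0+1+0+0+0+1+0+1+0+1+0+1 mod 2 = 0
  s[1] = (0110011001100110011001100110011)·(0000100111111010111010001011101) mod 2 = 0+0+0+0+0+0+0+0+0+1+1+0+0+0+1+0+0+1+1+0+0+0+0+0+0+0+1+0+0+0+1 mod 2 = 1
  s[2] = (0001111000011110000111100001111)·(0000100111111010111010001011101) mod 2 = 0+0+0+0+1+0+0+0+0+0+0+1+1+0+1+0+0+0+0+0+1+0+0+0+0+0+0+1+1+0+1 mod 2 = 0
  s[3] = (0000000111111110000000011111111)·(0000100111111010111010001011101) mod 2 = 0+0+0+0+0+0+0+1+1+1+1+1+1+0+1+0+0+0+0+0+0+0+0+0+1+0+1+1+1+0+1 mod 2 = 0
  s[4] = (0000000000000001111111111111111)·(0000100111111010111010001011101) mod 2 = 0+0+0+0+0+0+0+0+0+0+0+0+0+0+0+0+1+1+1+0+1+0+0+0+1+0+1+1+1+0+1 mod 2 = 1
Syndrome = 01001
Column 18 of H equals this syndrome → error at bit 18 (1-indexed).
Flip bit 18: 0000100111111010111010001011101 → 0000100111111010101010001011101
Extract data bits at positions {3,5,6,7,9,10,11,12,13,14,15,17,18,19,20,21,22,23,24,25,26,27,28,29,30,31}: 01001111101101010001011101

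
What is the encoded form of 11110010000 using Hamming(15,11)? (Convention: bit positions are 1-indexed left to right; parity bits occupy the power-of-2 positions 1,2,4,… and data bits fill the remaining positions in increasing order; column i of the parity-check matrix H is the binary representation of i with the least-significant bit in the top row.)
Codeword c = d · G (mod 2), d = 11110010000:
  c[0] = d·G[:,0] = (11110010000)·(11011010101) mod 2 = 1+1+0+1+0+0+1+0+0+0+0 mod 2 = 0
  c[1] = d·G[:,1] = (11110010000)·(10110110011) mod 2 = 1+0+1+1+0+0+1+0+0+0+0 mod 2 = 0
  c[2] = d·G[:,2] = (11110010000)·(10000000000) mod 2 = 1+0+0+0+0+0+0+0+0+0+0 mod 2 = 1
  c[3] = d·G[:,3] = (11110010000)·(01110001111) mod 2 = 0+1+1+1+0+0+0+0+0+0+0 mod 2 = 1
  c[4] = d·G[:,4] = (11110010000)·(01000000000) mod 2 = 0+1+0+0+0+0+0+0+0+0+0 mod 2 = 1
  c[5] = d·G[:,5] = (11110010000)·(00100000000) mod 2 = 0+0+1+0+0+0+0+0+0+0+0 mod 2 = 1
  c[6] = d·G[:,6] = (11110010000)·(00010000000) mod 2 = 0+0+0+1+0+0+0+0+0+0+0 mod 2 = 1
  c[7] = d·G[:,7] = (11110010000)·(00001111111) mod 2 = 0+0+0+0+0+0+1+0+0+0+0 mod 2 = 1
  c[8] = d·G[:,8] = (11110010000)·(00001000000) mod 2 = 0+0+0+0+0+0+0+0+0+0+0 mod 2 = 0
  c[9] = d·G[:,9] = (11110010000)·(00000100000) mod 2 = 0+0+0+0+0+0+0+0+0+0+0 mod 2 = 0
  c[10] = d·G[:,10] = (11110010000)·(00000010000) mod 2 = 0+0+0+0+0+0+1+0+0+0+0 mod 2 = 1
  c[11] = d·G[:,11] = (11110010000)·(00000001000) mod 2 = 0+0+0+0+0+0+0+0+0+0+0 mod 2 = 0
  c[12] = d·G[:,12] = (11110010000)·(00000000100) mod 2 = 0+0+0+0+0+0+0+0+0+0+0 mod 2 = 0
  c[13] = d·G[:,13] = (11110010000)·(00000000010) mod 2 = 0+0+0+0+0+0+0+0+0+0+0 mod 2 = 0
  c[14] = d·G[:,14] = (11110010000)·(00000000001) mod 2 = 0+0+0+0+0+0+0+0+0+0+0 mod 2 = 0
Codeword = 001111110010000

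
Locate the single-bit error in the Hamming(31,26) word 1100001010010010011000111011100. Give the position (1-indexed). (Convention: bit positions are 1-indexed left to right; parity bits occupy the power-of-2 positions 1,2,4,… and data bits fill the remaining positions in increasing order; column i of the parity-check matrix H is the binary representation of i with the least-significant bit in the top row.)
Syndrome s = H · r^T (mod 2), r = 1100001010010010011000111011100:
  s[0] = (1010101010101010101010101010101)·(1100001010010010011000111011100) mod 2 = 1+0+0+0+0+0+1+0+1+0+0+0+0+0+1+0+0+0+1+0+0+0+1+0+1+0+1+0+1+0+0 mod 2 = 1
  s[1] = (0110011001100110011001100110011)·(1100001010010010011000111011100) mod 2 = 0+1+0+0+0+0+1+0+0+0+0+0+0+0+1+0+0+1+1+0+0+0+1+0+0+0+1+0+0+0+0 mod 2 = 1
  s[2] = (0001111000011110000111100001111)·(1100001010010010011000111011100) mod 2 = 0+0+0+0+0+0+1+0+0+0+0+1+0+0+1+0+0+0+0+0+0+0+1+0+0+0+0+1+1+0+0 mod 2 = 0
  s[3] = (0000000111111110000000011111111)·(1100001010010010011000111011100) mod 2 = 0+0+0+0+0+0+0+0+1+0+0+1+0+0+1+0+0+0+0+0+0+0+0+1+1+0+1+1+1+0+0 mod 2 = 0
  s[4] = (0000000000000001111111111111111)·(1100001010010010011000111011100) mod 2 = 0+0+0+0+0+0+0+0+0+0+0+0+0+0+0+0+0+1+1+0+0+0+1+1+1+0+1+1+1+0+0 mod 2 = 0
Syndrome = 11000
Column i of H is the binary representation of i, so the syndrome is the binary index of the flipped bit.
Read s = 11000 with s[0] as LSB: 1·2^0 + 1·2^1 + 0·2^2 + 0·2^3 + 0·2^4 = 3.
Error is at bit position 3.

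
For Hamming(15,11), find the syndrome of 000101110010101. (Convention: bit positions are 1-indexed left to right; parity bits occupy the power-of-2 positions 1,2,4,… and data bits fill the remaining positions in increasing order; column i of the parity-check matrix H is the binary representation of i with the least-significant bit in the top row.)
Syndrome s = H · r^T (mod 2), r = 000101110010101:
  s[0] = (101010101010101)·(000101110010101) mod 2 = 0+0+0+0+0+0+1+0+0+0+1+0+1+0+1 mod 2 = 0
  s[1] = (011001100110011)·(000101110010101) mod 2 = 0+0+0+0+0+1+1+0+0+0+1+0+0+0+1 mod 2 = 0
  s[2] = (000111100001111)·(000101110010101) mod 2 = 0+0+0+1+0+1+1+0+0+0+0+0+1+0+1 mod 2 = 1
  s[3] = (000000011111111)·(000101110010101) mod 2 = 0+0+0+0+0+0+0+1+0+0+1+0+1+0+1 mod 2 = 0
Syndrome = 0010
Non-zero syndrome: error at position 4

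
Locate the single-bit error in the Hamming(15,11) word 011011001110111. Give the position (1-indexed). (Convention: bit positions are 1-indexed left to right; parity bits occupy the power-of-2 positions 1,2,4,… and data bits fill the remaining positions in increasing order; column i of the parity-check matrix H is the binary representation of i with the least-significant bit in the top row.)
Syndrome s = H · r^T (mod 2), r = 011011001110111:
  s[0] = (101010101010101)·(011011001110111) mod 2 = 0+0+1+0+1+0+0+0+1+0+1+0+1+0+1 mod 2 = 0
  s[1] = (011001100110011)·(011011001110111) mod 2 = 0+1+1+0+0+1+0+0+0+1+1+0+0+1+1 mod 2 = 1
  s[2] = (000111100001111)·(011011001110111) mod 2 = 0+0+0+0+1+1+0+0+0+0+0+0+1+1+1 mod 2 = 1
  s[3] = (000000011111111)·(011011001110111) mod 2 = 0+0+0+0+0+0+0+0+1+1+1+0+1+1+1 mod 2 = 0
Syndrome = 0110
Column i of H is the binary representation of i, so the syndrome is the binary index of the flipped bit.
Read s = 0110 with s[0] as LSB: 0·2^0 + 1·2^1 + 1·2^2 + 0·2^3 = 6.
Error is at bit position 6.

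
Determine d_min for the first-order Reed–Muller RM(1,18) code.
d_min = 131072 (RM(1,18) has length 262144 and minimum distance 2^(m−1) = 131072).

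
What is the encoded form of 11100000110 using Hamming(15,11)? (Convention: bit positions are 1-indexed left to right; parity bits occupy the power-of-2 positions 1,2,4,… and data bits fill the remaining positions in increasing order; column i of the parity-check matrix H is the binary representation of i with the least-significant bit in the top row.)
Codeword c = d · G (mod 2), d = 11100000110:
  c[0] = d·G[:,0] = (11100000110)·(11011010101) mod 2 = 1+1+0+0+0+0+0+0+1+0+0 mod 2 = 1
  c[1] = d·G[:,1] = (11100000110)·(10110110011) mod 2 = 1+0+1+0+0+0+0+0+0+1+0 mod 2 = 1
  c[2] = d·G[:,2] = (11100000110)·(10000000000) mod 2 = 1+0+0+0+0+0+0+0+0+0+0 mod 2 = 1
  c[3] = d·G[:,3] = (11100000110)·(01110001111) mod 2 = 0+1+1+0+0+0+0+0+1+1+0 mod 2 = 0
  c[4] = d·G[:,4] = (11100000110)·(01000000000) mod 2 = 0+1+0+0+0+0+0+0+0+0+0 mod 2 = 1
  c[5] = d·G[:,5] = (11100000110)·(00100000000) mod 2 = 0+0+1+0+0+0+0+0+0+0+0 mod 2 = 1
  c[6] = d·G[:,6] = (11100000110)·(00010000000) mod 2 = 0+0+0+0+0+0+0+0+0+0+0 mod 2 = 0
  c[7] = d·G[:,7] = (11100000110)·(00001111111) mod 2 = 0+0+0+0+0+0+0+0+1+1+0 mod 2 = 0
  c[8] = d·G[:,8] = (11100000110)·(00001000000) mod 2 = 0+0+0+0+0+0+0+0+0+0+0 mod 2 = 0
  c[9] = d·G[:,9] = (11100000110)·(00000100000) mod 2 = 0+0+0+0+0+0+0+0+0+0+0 mod 2 = 0
  c[10] = d·G[:,10] = (11100000110)·(00000010000) mod 2 = 0+0+0+0+0+0+0+0+0+0+0 mod 2 = 0
  c[11] = d·G[:,11] = (11100000110)·(00000001000) mod 2 = 0+0+0+0+0+0+0+0+0+0+0 mod 2 = 0
  c[12] = d·G[:,12] = (11100000110)·(00000000100) mod 2 = 0+0+0+0+0+0+0+0+1+0+0 mod 2 = 1
  c[13] = d·G[:,13] = (11100000110)·(00000000010) mod 2 = 0+0+0+0+0+0+0+0+0+1+0 mod 2 = 1
  c[14] = d·G[:,14] = (11100000110)·(00000000001) mod 2 = 0+0+0+0+0+0+0+0+0+0+0 mod 2 = 0
Codeword = 111011000000110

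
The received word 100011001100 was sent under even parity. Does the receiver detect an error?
Sum of received bits: 1+0+0+0+1+1+0+0+1+1+0+0 = 5; 5 mod 2 = 1. Result is 1 ≠ 0 → error detected.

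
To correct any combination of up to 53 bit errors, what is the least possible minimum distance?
Correcting t errors requires d_min ≥ 2t + 1 = 2·53 + 1 = 107.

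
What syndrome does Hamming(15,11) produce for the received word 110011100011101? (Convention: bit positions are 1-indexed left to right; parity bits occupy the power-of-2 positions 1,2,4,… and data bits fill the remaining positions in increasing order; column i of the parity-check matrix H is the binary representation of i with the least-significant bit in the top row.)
Syndrome s = H · r^T (mod 2), r = 110011100011101:
  s[0] = (101010101010101)·(110011100011101) mod 2 = 1+0+0+0+1+0+1+0+0+0+1+0+1+0+1 mod 2 = 0
  s[1] = (011001100110011)·(110011100011101) mod 2 = 0+1+0+0+0+1+1+0+0+0+1+0+0+0+1 mod 2 = 1
  s[2] = (000111100001111)·(110011100011101) mod 2 = 0+0+0+0+1+1+1+0+0+0+0+1+1+0+1 mod 2 = 0
  s[3] = (000000011111111)·(110011100011101) mod 2 = 0+0+0+0+0+0+0+0+0+0+1+1+1+0+1 mod 2 = 0
Syndrome = 0100
Non-zero syndrome: error at position 2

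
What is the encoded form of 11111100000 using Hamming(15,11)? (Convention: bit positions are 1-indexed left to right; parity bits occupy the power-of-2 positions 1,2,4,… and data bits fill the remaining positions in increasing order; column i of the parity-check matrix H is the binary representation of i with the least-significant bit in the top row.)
Codeword c = d · G (mod 2), d = 11111100000:
  c[0] = d·G[:,0] = (11111100000)·(11011010101) mod 2 = 1+1+0+1+1+0+0+0+0+0+0 mod 2 = 0
  c[1] = d·G[:,1] = (11111100000)·(10110110011) mod 2 = 1+0+1+1+0+1+0+0+0+0+0 mod 2 = 0
  c[2] = d·G[:,2] = (11111100000)·(10000000000) mod 2 = 1+0+0+0+0+0+0+0+0+0+0 mod 2 = 1
  c[3] = d·G[:,3] = (11111100000)·(01110001111) mod 2 = 0+1+1+1+0+0+0+0+0+0+0 mod 2 = 1
  c[4] = d·G[:,4] = (11111100000)·(01000000000) mod 2 = 0+1+0+0+0+0+0+0+0+0+0 mod 2 = 1
  c[5] = d·G[:,5] = (11111100000)·(00100000000) mod 2 = 0+0+1+0+0+0+0+0+0+0+0 mod 2 = 1
  c[6] = d·G[:,6] = (11111100000)·(00010000000) mod 2 = 0+0+0+1+0+0+0+0+0+0+0 mod 2 = 1
  c[7] = d·G[:,7] = (11111100000)·(00001111111) mod 2 = 0+0+0+0+1+1+0+0+0+0+0 mod 2 = 0
  c[8] = d·G[:,8] = (11111100000)·(00001000000) mod 2 = 0+0+0+0+1+0+0+0+0+0+0 mod 2 = 1
  c[9] = d·G[:,9] = (11111100000)·(00000100000) mod 2 = 0+0+0+0+0+1+0+0+0+0+0 mod 2 = 1
  c[10] = d·G[:,10] = (11111100000)·(00000010000) mod 2 = 0+0+0+0+0+0+0+0+0+0+0 mod 2 = 0
  c[11] = d·G[:,11] = (11111100000)·(00000001000) mod 2 = 0+0+0+0+0+0+0+0+0+0+0 mod 2 = 0
  c[12] = d·G[:,12] = (11111100000)·(00000000100) mod 2 = 0+0+0+0+0+0+0+0+0+0+0 mod 2 = 0
  c[13] = d·G[:,13] = (11111100000)·(00000000010) mod 2 = 0+0+0+0+0+0+0+0+0+0+0 mod 2 = 0
  c[14] = d·G[:,14] = (11111100000)·(00000000001) mod 2 = 0+0+0+0+0+0+0+0+0+0+0 mod 2 = 0
Codeword = 001111101100000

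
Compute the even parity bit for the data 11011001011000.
Sum of data bits: 1+1+0+1+1+0+0+1+0+1+1+0+0+0 = 7.
7 mod 2 = 1, so parity bit = 1.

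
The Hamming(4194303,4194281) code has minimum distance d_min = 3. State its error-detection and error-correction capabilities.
Detection only: up to d_min − 1 = 2 errors.
Correction: up to ⌊(d_min − 1)/2⌋ = ⌊2/2⌋ = 1 errors.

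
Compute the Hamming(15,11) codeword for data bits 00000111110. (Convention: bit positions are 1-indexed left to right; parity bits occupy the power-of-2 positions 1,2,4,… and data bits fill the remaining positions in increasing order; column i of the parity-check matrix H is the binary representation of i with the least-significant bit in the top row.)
Codeword c = d · G (mod 2), d = 00000111110:
  c[0] = d·G[:,0] = (00000111110)·(11011010101) mod 2 = 0+0+0+0+0+0+1+0+1+0+0 mod 2 = 0
  c[1] = d·G[:,1] = (00000111110)·(10110110011) mod 2 = 0+0+0+0+0+1+1+0+0+1+0 mod 2 = 1
  c[2] = d·G[:,2] = (00000111110)·(10000000000) mod 2 = 0+0+0+0+0+0+0+0+0+0+0 mod 2 = 0
  c[3] = d·G[:,3] = (00000111110)·(01110001111) mod 2 = 0+0+0+0+0+0+0+1+1+1+0 mod 2 = 1
  c[4] = d·G[:,4] = (00000111110)·(01000000000) mod 2 = 0+0+0+0+0+0+0+0+0+0+0 mod 2 = 0
  c[5] = d·G[:,5] = (00000111110)·(00100000000) mod 2 = 0+0+0+0+0+0+0+0+0+0+0 mod 2 = 0
  c[6] = d·G[:,6] = (00000111110)·(00010000000) mod 2 = 0+0+0+0+0+0+0+0+0+0+0 mod 2 = 0
  c[7] = d·G[:,7] = (00000111110)·(00001111111) mod 2 = 0+0+0+0+0+1+1+1+1+1+0 mod 2 = 1
  c[8] = d·G[:,8] = (00000111110)·(00001000000) mod 2 = 0+0+0+0+0+0+0+0+0+0+0 mod 2 = 0
  c[9] = d·G[:,9] = (00000111110)·(00000100000) mod 2 = 0+0+0+0+0+1+0+0+0+0+0 mod 2 = 1
  c[10] = d·G[:,10] = (00000111110)·(00000010000) mod 2 = 0+0+0+0+0+0+1+0+0+0+0 mod 2 = 1
  c[11] = d·G[:,11] = (00000111110)·(00000001000) mod 2 = 0+0+0+0+0+0+0+1+0+0+0 mod 2 = 1
  c[12] = d·G[:,12] = (00000111110)·(00000000100) mod 2 = 0+0+0+0+0+0+0+0+1+0+0 mod 2 = 1
  c[13] = d·G[:,13] = (00000111110)·(00000000010) mod 2 = 0+0+0+0+0+0+0+0+0+1+0 mod 2 = 1
  c[14] = d·G[:,14] = (00000111110)·(00000000001) mod 2 = 0+0+0+0+0+0+0+0+0+0+0 mod 2 = 0
Codeword = 010100010111110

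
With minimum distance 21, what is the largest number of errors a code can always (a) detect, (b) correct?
(a) Detection requires d_min ≥ e+1, so e ≤ d_min − 1 = 20.
(b) Correction requires d_min ≥ 2t+1, so t ≤ ⌊(d_min − 1)/2⌋ = ⌊20/2⌋ = 10.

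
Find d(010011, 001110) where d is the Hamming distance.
XOR = 011101, count of 1s = 4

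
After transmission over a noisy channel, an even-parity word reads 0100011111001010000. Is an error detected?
Sum of received bits: 0+1+0+0+0+1+1+1+1+1+0+0+1+0+1+0+0+0+0 = 8; 8 mod 2 = 0. Result is 0 → no error detected.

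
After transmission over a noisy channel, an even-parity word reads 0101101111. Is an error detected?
Sum of received bits: 0+1+0+1+1+0+1+1+1+1 = 7; 7 mod 2 = 1. Result is 1 ≠ 0 → error detected.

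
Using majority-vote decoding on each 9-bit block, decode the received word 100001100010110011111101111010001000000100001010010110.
Split into 9-bit blocks and majority-vote each:
  block 1 = 100001100: 3 ones, 6 zeros → 0
  block 2 = 010110011: 5 ones, 4 zeros → 1
  block 3 = 111101111: 8 ones, 1 zeros → 1
  block 4 = 010001000: 2 ones, 7 zeros → 0
  block 5 = 000100001: 2 ones, 7 zeros → 0
  block 6 = 010010110: 4 ones, 5 zeros → 0
Decoded = 011000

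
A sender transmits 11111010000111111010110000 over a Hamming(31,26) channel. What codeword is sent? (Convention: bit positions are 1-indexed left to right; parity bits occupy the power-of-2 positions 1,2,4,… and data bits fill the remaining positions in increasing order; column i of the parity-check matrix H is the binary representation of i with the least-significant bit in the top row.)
Codeword c = d · G (mod 2), d = 11111010000111111010110000:
  c[0] = d·G[:,0] = (11111010000111111010110000)·(11011010101101010101010101) mod 2 = 1+1+0+1+1+0+1+0+0+0+0+1+0+1+0+1+0+0+0+0+0+1+0+0+0+0 mod 2 = 1
  c[1] = d·G[:,1] = (11111010000111111010110000)·(10110110011011001100110011) mod 2 = 1+0+1+1+0+0+1+0+0+0+0+0+1+1+0+0+1+0+0+0+1+1+0+0+0+0 mod 2 = 1
  c[2] = d·G[:,2] = (11111010000111111010110000)·(10000000000000000000000000) mod 2 = 1+0+0+0+0+0+0+0+0+0+0+0+0+0+0+0+0+0+0+0+0+0+0+0+0+0 mod 2 = 1
  c[3] = d·G[:,3] = (11111010000111111010110000)·(01110001111000111100001111) mod 2 = 0+1+1+1+0+0+0+0+0+0+0+0+0+0+1+1+1+0+0+0+0+0+0+0+0+0 mod 2 = 0
  c[4] = d·G[:,4] = (11111010000111111010110000)·(01000000000000000000000000) mod 2 = 0+1+0+0+0+0+0+0+0+0+0+0+0+0+0+0+0+0+0+0+0+0+0+0+0+0 mod 2 = 1
  c[5] = d·G[:,5] = (11111010000111111010110000)·(00100000000000000000000000) mod 2 = 0+0+1+0+0+0+0+0+0+0+0+0+0+0+0+0+0+0+0+0+0+0+0+0+0+0 mod 2 = 1
  c[6] = d·G[:,6] = (11111010000111111010110000)·(00010000000000000000000000) mod 2 = 0+0+0+1+0+0+0+0+0+0+0+0+0+0+0+0+0+0+0+0+0+0+0+0+0+0 mod 2 = 1
  c[7] = d·G[:,7] = (11111010000111111010110000)·(00001111111000000011111111) mod 2 = 0+0+0+0+1+0+1+0+0+0+0+0+0+0+0+0+0+0+1+0+1+1+0+0+0+0 mod 2 = 1
  c[8] = d·G[:,8] = (11111010000111111010110000)·(00001000000000000000000000) mod 2 = 0+0+0+0+1+0+0+0+0+0+0+0+0+0+0+0+0+0+0+0+0+0+0+0+0+0 mod 2 = 1
  c[9] = d·G[:,9] = (11111010000111111010110000)·(00000100000000000000000000) mod 2 = 0+0+0+0+0+0+0+0+0+0+0+0+0+0+0+0+0+0+0+0+0+0+0+0+0+0 mod 2 = 0
  c[10] = d·G[:,10] = (11111010000111111010110000)·(00000010000000000000000000) mod 2 = 0+0+0+0+0+0+1+0+0+0+0+0+0+0+0+0+0+0+0+0+0+0+0+0+0+0 mod 2 = 1
  c[11] = d·G[:,11] = (11111010000111111010110000)·(00000001000000000000000000) mod 2 = 0+0+0+0+0+0+0+0+0+0+0+0+0+0+0+0+0+0+0+0+0+0+0+0+0+0 mod 2 = 0
  c[12] = d·G[:,12] = (11111010000111111010110000)·(00000000100000000000000000) mod 2 = 0+0+0+0+0+0+0+0+0+0+0+0+0+0+0+0+0+0+0+0+0+0+0+0+0+0 mod 2 = 0
  c[13] = d·G[:,13] = (11111010000111111010110000)·(00000000010000000000000000) mod 2 = 0+0+0+0+0+0+0+0+0+0+0+0+0+0+0+0+0+0+0+0+0+0+0+0+0+0 mod 2 = 0
  c[14] = d·G[:,14] = (11111010000111111010110000)·(00000000001000000000000000) mod 2 = 0+0+0+0+0+0+0+0+0+0+0+0+0+0+0+0+0+0+0+0+0+0+0+0+0+0 mod 2 = 0
  c[15] = d·G[:,15] = (11111010000111111010110000)·(00000000000111111111111111) mod 2 = 0+0+0+0+0+0+0+0+0+0+0+1+1+1+1+1+1+0+1+0+1+1+0+0+0+0 mod 2 = 1
  c[16] = d·G[:,16] = (11111010000111111010110000)·(00000000000100000000000000) mod 2 = 0+0+0+0+0+0+0+0+0+0+0+1+0+0+0+0+0+0+0+0+0+0+0+0+0+0 mod 2 = 1
  c[17] = d·G[:,17] = (11111010000111111010110000)·(00000000000010000000000000) mod 2 = 0+0+0+0+0+0+0+0+0+0+0+0+1+0+0+0+0+0+0+0+0+0+0+0+0+0 mod 2 = 1
  c[18] = d·G[:,18] = (11111010000111111010110000)·(00000000000001000000000000) mod 2 = 0+0+0+0+0+0+0+0+0+0+0+0+0+1+0+0+0+0+0+0+0+0+0+0+0+0 mod 2 = 1
  c[19] = d·G[:,19] = (11111010000111111010110000)·(00000000000000100000000000) mod 2 = 0+0+0+0+0+0+0+0+0+0+0+0+0+0+1+0+0+0+0+0+0+0+0+0+0+0 mod 2 = 1
  c[20] = d·G[:,20] = (11111010000111111010110000)·(00000000000000010000000000) mod 2 = 0+0+0+0+0+0+0+0+0+0+0+0+0+0+0+1+0+0+0+0+0+0+0+0+0+0 mod 2 = 1
  c[21] = d·G[:,21] = (11111010000111111010110000)·(00000000000000001000000000) mod 2 = 0+0+0+0+0+0+0+0+0+0+0+0+0+0+0+0+1+0+0+0+0+0+0+0+0+0 mod 2 = 1
  c[22] = d·G[:,22] = (11111010000111111010110000)·(00000000000000000100000000) mod 2 = 0+0+0+0+0+0+0+0+0+0+0+0+0+0+0+0+0+0+0+0+0+0+0+0+0+0 mod 2 = 0
  c[23] = d·G[:,23] = (11111010000111111010110000)·(00000000000000000010000000) mod 2 = 0+0+0+0+0+0+0+0+0+0+0+0+0+0+0+0+0+0+1+0+0+0+0+0+0+0 mod 2 = 1
  c[24] = d·G[:,24] = (11111010000111111010110000)·(00000000000000000001000000) mod 2 = 0+0+0+0+0+0+0+0+0+0+0+0+0+0+0+0+0+0+0+0+0+0+0+0+0+0 mod 2 = 0
  c[25] = d·G[:,25] = (11111010000111111010110000)·(00000000000000000000100000) mod 2 = 0+0+0+0+0+0+0+0+0+0+0+0+0+0+0+0+0+0+0+0+1+0+0+0+0+0 mod 2 = 1
  c[26] = d·G[:,26] = (11111010000111111010110000)·(00000000000000000000010000) mod 2 = 0+0+0+0+0+0+0+0+0+0+0+0+0+0+0+0+0+0+0+0+0+1+0+0+0+0 mod 2 = 1
  c[27] = d·G[:,27] = (11111010000111111010110000)·(00000000000000000000001000) mod 2 = 0+0+0+0+0+0+0+0+0+0+0+0+0+0+0+0+0+0+0+0+0+0+0+0+0+0 mod 2 = 0
  c[28] = d·G[:,28] = (11111010000111111010110000)·(00000000000000000000000100) mod 2 = 0+0+0+0+0+0+0+0+0+0+0+0+0+0+0+0+0+0+0+0+0+0+0+0+0+0 mod 2 = 0
  c[29] = d·G[:,29] = (11111010000111111010110000)·(00000000000000000000000010) mod 2 = 0+0+0+0+0+0+0+0+0+0+0+0+0+0+0+0+0+0+0+0+0+0+0+0+0+0 mod 2 = 0
  c[30] = d·G[:,30] = (11111010000111111010110000)·(00000000000000000000000001) mod 2 = 0+0+0+0+0+0+0+0+0+0+0+0+0+0+0+0+0+0+0+0+0+0+0+0+0+0 mod 2 = 0
Codeword = 1110111110100001111111010110000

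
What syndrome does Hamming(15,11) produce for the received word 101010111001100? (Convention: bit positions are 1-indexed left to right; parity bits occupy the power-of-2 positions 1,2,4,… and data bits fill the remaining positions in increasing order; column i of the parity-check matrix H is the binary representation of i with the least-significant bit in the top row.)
Syndrome s = H · r^T (mod 2), r = 101010111001100:
  s[0] = (101010101010101)·(101010111001100) mod 2 = 1+0+1+0+1+0+1+0+1+0+0+0+1+0+0 mod 2 = 0
  s[1] = (011001100110011)·(101010111001100) mod 2 = 0+0+1+0+0+0+1+0+0+0+0+0+0+0+0 mod 2 = 0
  s[2] = (000111100001111)·(101010111001100) mod 2 = 0+0+0+0+1+0+1+0+0+0+0+1+1+0+0 mod 2 = 0
  s[3] = (000000011111111)·(101010111001100) mod 2 = 0+0+0+0+0+0+0+1+1+0+0+1+1+0+0 mod 2 = 0
Syndrome = 0000
s = 0: no error detected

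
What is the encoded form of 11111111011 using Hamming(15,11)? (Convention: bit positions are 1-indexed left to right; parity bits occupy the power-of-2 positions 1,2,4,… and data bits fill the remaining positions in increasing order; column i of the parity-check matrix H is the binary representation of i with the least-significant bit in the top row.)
Codeword c = d · G (mod 2), d = 11111111011:
  c[0] = d·G[:,0] = (11111111011)·(11011010101) mod 2 = 1+1+0+1+1+0+1+0+0+0+1 mod 2 = 0
  c[1] = d·G[:,1] = (11111111011)·(10110110011) mod 2 = 1+0+1+1+0+1+1+0+0+1+1 mod 2 = 1
  c[2] = d·G[:,2] = (11111111011)·(10000000000) mod 2 = 1+0+0+0+0+0+0+0+0+0+0 mod 2 = 1
  c[3] = d·G[:,3] = (11111111011)·(01110001111) mod 2 = 0+1+1+1+0+0+0+1+0+1+1 mod 2 = 0
  c[4] = d·G[:,4] = (11111111011)·(01000000000) mod 2 = 0+1+0+0+0+0+0+0+0+0+0 mod 2 = 1
  c[5] = d·G[:,5] = (11111111011)·(00100000000) mod 2 = 0+0+1+0+0+0+0+0+0+0+0 mod 2 = 1
  c[6] = d·G[:,6] = (11111111011)·(00010000000) mod 2 = 0+0+0+1+0+0+0+0+0+0+0 mod 2 = 1
  c[7] = d·G[:,7] = (11111111011)·(00001111111) mod 2 = 0+0+0+0+1+1+1+1+0+1+1 mod 2 = 0
  c[8] = d·G[:,8] = (11111111011)·(00001000000) mod 2 = 0+0+0+0+1+0+0+0+0+0+0 mod 2 = 1
  c[9] = d·G[:,9] = (11111111011)·(00000100000) mod 2 = 0+0+0+0+0+1+0+0+0+0+0 mod 2 = 1
  c[10] = d·G[:,10] = (11111111011)·(00000010000) mod 2 = 0+0+0+0+0+0+1+0+0+0+0 mod 2 = 1
  c[11] = d·G[:,11] = (11111111011)·(00000001000) mod 2 = 0+0+0+0+0+0+0+1+0+0+0 mod 2 = 1
  c[12] = d·G[:,12] = (11111111011)·(00000000100) mod 2 = 0+0+0+0+0+0+0+0+0+0+0 mod 2 = 0
  c[13] = d·G[:,13] = (11111111011)·(00000000010) mod 2 = 0+0+0+0+0+0+0+0+0+1+0 mod 2 = 1
  c[14] = d·G[:,14] = (11111111011)·(00000000001) mod 2 = 0+0+0+0+0+0+0+0+0+0+1 mod 2 = 1
Codeword = 011011101111011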